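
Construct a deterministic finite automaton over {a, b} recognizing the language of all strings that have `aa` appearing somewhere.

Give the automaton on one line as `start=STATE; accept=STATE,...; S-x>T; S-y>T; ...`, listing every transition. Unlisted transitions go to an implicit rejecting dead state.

start=S0; accept=S2; S0-a>S1; S0-b>S0; S1-a>S2; S1-b>S0; S2-a>S2; S2-b>S2

States S0..S1 record the length of the longest prefix of `aa` that matches the current input suffix. Reaching S2 means `aa` has been seen, and we stay there forever. Accept from S2.
3 states suffice.
        a   b  
>  S0   S1  S0 
   S1   S2  S0 
 * S2   S2  S2 
(> = start, * = accepting)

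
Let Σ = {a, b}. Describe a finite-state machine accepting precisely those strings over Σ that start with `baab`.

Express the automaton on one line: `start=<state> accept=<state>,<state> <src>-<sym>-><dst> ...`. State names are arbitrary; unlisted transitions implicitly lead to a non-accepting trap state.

Walk along `baab` while the input agrees: from S0 take `b` to S1, and so on. Any deviation drops to the rejecting sink S5. Once S4 is reached the prefix is confirmed and every continuation is accepted.
6 states suffice.
        a   b  
>  S0   S5  S1 
   S1   S2  S5 
   S2   S3  S5 
   S3   S5  S4 
 * S4   S4  S4 
   S5   S5  S5 
(> = start, * = accepting)

start=S0 accept=S4 S0-a->S5 S0-b->S1 S1-a->S2 S1-b->S5 S2-a->S3 S2-b->S5 S3-a->S5 S3-b->S4 S4-a->S4 S4-b->S4 S5-a->S5 S5-b->S5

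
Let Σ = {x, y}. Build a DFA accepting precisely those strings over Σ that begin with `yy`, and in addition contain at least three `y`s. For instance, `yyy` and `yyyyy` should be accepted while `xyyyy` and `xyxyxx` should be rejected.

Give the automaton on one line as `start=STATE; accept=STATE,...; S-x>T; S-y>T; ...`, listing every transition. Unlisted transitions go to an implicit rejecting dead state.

Handle the two conditions separately and then intersect. One (4 states) tracks whether the input so far still matches the prefix `yy`; the other (5 states) tracks the count of `y`s, saturating at 4. Each combined state is a pair, one component from each; accept when both components accept. Equivalent product states are then merged.
With 5 states:
        x   y  
>  q0   q1  q2 
   q1   q1  q1 
   q2   q1  q3 
   q3   q3  q4 
 * q4   q4  q4 
(> = start, * = accepting)

start=q0; accept=q4; q0-x>q1; q0-y>q2; q1-x>q1; q1-y>q1; q2-x>q1; q2-y>q3; q3-x>q3; q3-y>q4; q4-x>q4; q4-y>q4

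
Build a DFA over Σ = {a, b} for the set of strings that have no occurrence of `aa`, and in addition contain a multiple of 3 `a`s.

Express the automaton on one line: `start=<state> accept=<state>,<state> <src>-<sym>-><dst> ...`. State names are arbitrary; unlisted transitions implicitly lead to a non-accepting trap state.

Run two small machines in parallel and take their product. The first has 3 states tracking partial matches of the forbidden pattern `aa`; the second has 3 states tracking the count of `a`s modulo 3. A product state is a pair (one from each), accepting exactly when both do.
9 states suffice.
        a   b  
>* q0   q1  q0 
   q1   q2  q3 
   q2   q4  q2 
   q3   q5  q3 
   q4   q6  q4 
   q5   q4  q7 
   q6   q2  q6 
   q7   q8  q7 
 * q8   q6  q0 
(> = start, * = accepting)

start=q0 accept=q0,q8 q0-a->q1 q0-b->q0 q1-a->q2 q1-b->q3 q2-a->q4 q2-b->q2 q3-a->q5 q3-b->q3 q4-a->q6 q4-b->q4 q5-a->q4 q5-b->q7 q6-a->q2 q6-b->q6 q7-a->q8 q7-b->q7 q8-a->q6 q8-b->q0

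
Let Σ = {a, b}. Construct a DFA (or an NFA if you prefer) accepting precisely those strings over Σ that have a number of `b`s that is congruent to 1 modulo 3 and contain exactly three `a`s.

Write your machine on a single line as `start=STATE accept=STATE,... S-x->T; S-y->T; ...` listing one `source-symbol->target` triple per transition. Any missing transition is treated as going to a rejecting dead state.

start=q0; accept=q10; q0-a->q1; q0-b->q2; q1-a->q3; q1-b->q4; q2-a->q4; q2-b->q5; q3-a->q6; q3-b->q7; q4-a->q7; q4-b->q8; q5-a->q8; q5-b->q0; q6-a->q9; q6-b->q10; q7-a->q10; q7-b->q11; q8-a->q11; q8-b->q1; q9-a->q9; q9-b->q9; q10-a->q9; q10-b->q12; q11-a->q12; q11-b->q3; q12-a->q9; q12-b->q6

Handle the two conditions separately and then intersect. One (3 states) tracks the count of `b`s modulo 3; the other (5 states) tracks the count of `a`s, saturating at 4. Each combined state is a pair, one component from each; accept when both components accept. Minimizing collapses redundant product states.
A 13-state machine:
          a    b  
>  q0     q1   q2 
   q1     q3   q4 
   q2     q4   q5 
   q3     q6   q7 
   q4     q7   q8 
   q5     q8   q0 
   q6     q9  q10 
   q7    q10  q11 
   q8    q11   q1 
   q9     q9   q9 
 * q10    q9  q12 
   q11   q12   q3 
   q12    q9   q6 
(> = start, * = accepting)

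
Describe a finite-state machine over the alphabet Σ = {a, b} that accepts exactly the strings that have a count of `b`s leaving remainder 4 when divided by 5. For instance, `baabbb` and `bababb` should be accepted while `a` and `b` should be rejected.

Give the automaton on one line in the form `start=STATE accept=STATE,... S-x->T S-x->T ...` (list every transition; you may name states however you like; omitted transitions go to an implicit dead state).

start=S0 accept=S4 S0-a->S0 S0-b->S1 S1-a->S1 S1-b->S2 S2-a->S2 S2-b->S3 S3-a->S3 S3-b->S4 S4-a->S4 S4-b->S0

The only thing that matters is how many `b`s have appeared, reduced mod 5. Use one state per residue: S0 for 0, …, S4 for 4. Reading `b` moves to the next residue; anything else stays put. S4 is accepting.
With 5 states:
        a   b  
>  S0   S0  S1 
   S1   S1  S2 
   S2   S2  S3 
   S3   S3  S4 
 * S4   S4  S0 
(> = start, * = accepting)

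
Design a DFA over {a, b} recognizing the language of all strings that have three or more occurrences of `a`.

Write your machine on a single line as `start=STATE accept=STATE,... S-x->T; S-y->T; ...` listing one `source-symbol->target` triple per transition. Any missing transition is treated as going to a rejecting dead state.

start=s0; accept=s3,s4; s0-a->s1; s0-b->s0; s1-a->s2; s1-b->s1; s2-a->s3; s2-b->s2; s3-a->s4; s3-b->s3; s4-a->s4; s4-b->s4

Only the number of `a`s matters, and only up to 4. Make a chain s0 → s1 → s2 → s3 → s4 advanced by each `a` (with s4 absorbing); every other symbol self-loops. The accepting set is {s3, s4}.
        a   b  
>  s0   s1  s0 
   s1   s2  s1 
   s2   s3  s2 
 * s3   s4  s3 
 * s4   s4  s4 
(> = start, * = accepting)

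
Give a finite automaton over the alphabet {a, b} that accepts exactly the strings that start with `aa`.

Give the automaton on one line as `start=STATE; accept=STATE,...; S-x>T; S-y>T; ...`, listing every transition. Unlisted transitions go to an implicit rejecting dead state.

Check the first 2 symbols one by one: q0 through q1 record how many have matched `aa` so far; any wrong symbol goes to the dead state q3. After all 2 match we enter the accepting sink q2.
With 4 states:
        a   b  
>  q0   q1  q3 
   q1   q2  q3 
 * q2   q2  q2 
   q3   q3  q3 
(> = start, * = accepting)

start=q0; accept=q2; q0-a>q1; q0-b>q3; q1-a>q2; q1-b>q3; q2-a>q2; q2-b>q2; q3-a>q3; q3-b>q3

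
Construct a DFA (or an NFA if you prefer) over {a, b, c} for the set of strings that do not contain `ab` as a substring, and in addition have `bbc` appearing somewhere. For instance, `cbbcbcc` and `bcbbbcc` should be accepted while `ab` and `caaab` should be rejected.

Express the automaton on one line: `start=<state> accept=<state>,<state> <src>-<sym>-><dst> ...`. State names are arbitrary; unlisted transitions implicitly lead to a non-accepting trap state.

Build one automaton per condition and run them in lockstep. One (3 states) tracks partial matches of the forbidden pattern `ab`; the other (4 states) tracks whether and how much of `bbc` has been seen. Each combined state is a pair, one component from each; accept when both components accept. Equivalent product states are then merged.
With 7 states:
        a   b   c  
>  s0   s1  s2  s0 
   s1   s1  s3  s0 
   s2   s1  s4  s0 
   s3   s3  s3  s3 
   s4   s1  s4  s5 
 * s5   s6  s5  s5 
 * s6   s6  s3  s5 
(> = start, * = accepting)

start=s0 accept=s5,s6 s0-a->s1 s0-b->s2 s0-c->s0 s1-a->s1 s1-b->s3 s1-c->s0 s2-a->s1 s2-b->s4 s2-c->s0 s3-a->s3 s3-b->s3 s3-c->s3 s4-a->s1 s4-b->s4 s4-c->s5 s5-a->s6 s5-b->s5 s5-c->s5 s6-a->s6 s6-b->s3 s6-c->s5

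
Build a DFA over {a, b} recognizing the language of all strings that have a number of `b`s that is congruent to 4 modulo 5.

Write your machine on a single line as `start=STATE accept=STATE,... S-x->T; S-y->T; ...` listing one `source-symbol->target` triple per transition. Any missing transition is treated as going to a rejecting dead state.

start=S0; accept=S4; S0-a->S0; S0-b->S1; S1-a->S1; S1-b->S2; S2-a->S2; S2-b->S3; S3-a->S3; S3-b->S4; S4-a->S4; S4-b->S0

The only thing that matters is how many `b`s have appeared, reduced mod 5. Use one state per residue: S0 for 0, …, S4 for 4. Reading `b` moves to the next residue; anything else stays put. S4 is accepting.
With 5 states:
        a   b  
>  S0   S0  S1 
   S1   S1  S2 
   S2   S2  S3 
   S3   S3  S4 
 * S4   S4  S0 
(> = start, * = accepting)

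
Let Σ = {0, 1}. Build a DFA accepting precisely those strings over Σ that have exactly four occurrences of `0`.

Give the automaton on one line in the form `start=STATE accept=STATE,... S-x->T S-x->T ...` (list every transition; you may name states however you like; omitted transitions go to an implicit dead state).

start=q0 accept=q4 q0-0->q1 q0-1->q0 q1-0->q2 q1-1->q1 q2-0->q3 q2-1->q2 q3-0->q4 q3-1->q3 q4-0->q5 q4-1->q4 q5-0->q5 q5-1->q5

Only the number of `0`s matters, and only up to 5. Make a chain q0 → q1 → q2 → q3 → q4 → q5 advanced by each `0` (with q5 absorbing); every other symbol self-loops. The accepting set is {q4}.
        0   1  
>  q0   q1  q0 
   q1   q2  q1 
   q2   q3  q2 
   q3   q4  q3 
 * q4   q5  q4 
   q5   q5  q5 
(> = start, * = accepting)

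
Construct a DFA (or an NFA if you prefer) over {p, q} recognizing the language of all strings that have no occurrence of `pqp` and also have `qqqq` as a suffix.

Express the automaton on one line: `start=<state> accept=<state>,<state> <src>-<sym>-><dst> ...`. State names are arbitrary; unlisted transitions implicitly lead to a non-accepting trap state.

start=s0 accept=s7 s0-p->s1 s0-q->s2 s1-p->s1 s1-q->s3 s2-p->s1 s2-q->s4 s3-p->s5 s3-q->s4 s4-p->s1 s4-q->s6 s5-p->s5 s5-q->s5 s6-p->s1 s6-q->s7 s7-p->s1 s7-q->s7

Run two small machines in parallel and take their product. One (4 states) tracks partial matches of the forbidden pattern `pqp`; the other (5 states) tracks how much of the suffix `qqqq` has currently been matched. Each combined state is a pair, one component from each; accept when both components accept. Equivalent product states are then merged.
8 states suffice.
        p   q  
>  s0   s1  s2 
   s1   s1  s3 
   s2   s1  s4 
   s3   s5  s4 
   s4   s1  s6 
   s5   s5  s5 
   s6   s1  s7 
 * s7   s1  s7 
(> = start, * = accepting)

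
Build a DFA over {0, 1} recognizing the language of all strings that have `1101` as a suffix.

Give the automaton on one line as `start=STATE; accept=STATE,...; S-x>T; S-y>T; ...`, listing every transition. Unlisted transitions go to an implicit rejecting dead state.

start=A; accept=E; A-0>A; A-1>B; B-0>A; B-1>C; C-0>D; C-1>C; D-0>A; D-1>E; E-0>A; E-1>C

Let each state record the length of the longest suffix of the input read so far that is also a prefix of `1101`. B means the last symbol is `1`; C means the last 2 symbols are `11`; D means the last 3 symbols are `110`; E means the last 4 symbols are `1101`. Accept only at E, where the string currently ends in `1101`.
With 5 states:
       0  1 
>  A   A  B 
   B   A  C 
   C   D  C 
   D   A  E 
 * E   A  C 
(> = start, * = accepting)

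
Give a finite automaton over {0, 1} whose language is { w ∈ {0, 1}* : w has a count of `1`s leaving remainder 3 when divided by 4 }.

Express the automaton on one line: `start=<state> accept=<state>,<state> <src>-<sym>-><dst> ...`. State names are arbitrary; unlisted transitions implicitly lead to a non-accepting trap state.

The only thing that matters is how many `1`s have appeared, reduced mod 4. Use one state per residue: s0 for 0, …, s3 for 3. Reading `1` moves to the next residue; anything else stays put. s3 is accepting.
A 4-state machine:
        0   1  
>  s0   s0  s1 
   s1   s1  s2 
   s2   s2  s3 
 * s3   s3  s0 
(> = start, * = accepting)

start=s0 accept=s3 s0-0->s0 s0-1->s1 s1-0->s1 s1-1->s2 s2-0->s2 s2-1->s3 s3-0->s3 s3-1->s0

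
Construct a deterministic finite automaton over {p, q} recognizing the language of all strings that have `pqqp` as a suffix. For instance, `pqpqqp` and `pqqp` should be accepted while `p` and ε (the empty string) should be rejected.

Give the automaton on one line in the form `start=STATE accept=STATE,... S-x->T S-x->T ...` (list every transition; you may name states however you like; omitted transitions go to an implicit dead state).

start=s0 accept=s4 s0-p->s1 s0-q->s0 s1-p->s1 s1-q->s2 s2-p->s1 s2-q->s3 s3-p->s4 s3-q->s0 s4-p->s1 s4-q->s2

Remember how much of `pqqp` the current input suffix matches. State s0 means no match yet; s1 means the last symbol is `p`; s2 means the last 2 symbols are `pq`; s3 means the last 3 symbols are `pqq`; s4 means the last 4 symbols are `pqqp`. Only s4 accepts. On a mismatch, fall back to the longest proper suffix that is still a prefix of `pqqp`.
A 5-state machine:
        p   q  
>  s0   s1  s0 
   s1   s1  s2 
   s2   s1  s3 
   s3   s4  s0 
 * s4   s1  s2 
(> = start, * = accepting)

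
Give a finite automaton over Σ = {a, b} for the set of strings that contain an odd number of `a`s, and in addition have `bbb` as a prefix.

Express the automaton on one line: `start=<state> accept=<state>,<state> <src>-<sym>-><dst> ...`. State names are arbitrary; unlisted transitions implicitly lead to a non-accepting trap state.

Run two small machines in parallel and take their product. The first has 2 states tracking the count of `a`s modulo 2; the second has 5 states tracking whether the input so far still matches the prefix `bbb`. A product state is a pair (one from each), accepting exactly when both do. After merging equivalent states the machine shrinks.
A 6-state machine:
        a   b  
>  q0   q1  q2 
   q1   q1  q1 
   q2   q1  q3 
   q3   q1  q4 
   q4   q5  q4 
 * q5   q4  q5 
(> = start, * = accepting)

start=q0 accept=q5 q0-a->q1 q0-b->q2 q1-a->q1 q1-b->q1 q2-a->q1 q2-b->q3 q3-a->q1 q3-b->q4 q4-a->q5 q4-b->q4 q5-a->q4 q5-b->q5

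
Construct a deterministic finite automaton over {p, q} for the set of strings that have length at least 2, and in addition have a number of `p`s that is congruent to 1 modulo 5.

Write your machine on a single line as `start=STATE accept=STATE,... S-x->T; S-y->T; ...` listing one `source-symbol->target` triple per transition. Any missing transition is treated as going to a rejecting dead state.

Run two small machines in parallel and take their product. One (4 states) tracks the input length, saturating at 3; the other (5 states) tracks the count of `p`s modulo 5. Each combined state is a pair, one component from each; accept when both components accept.
An 11-state machine:
          p    q  
>  s0     s1   s2 
   s1     s3   s4 
   s2     s4   s5 
   s3     s6   s7 
 * s4     s7   s8 
   s5     s8   s9 
   s6    s10   s6 
   s7     s6   s7 
 * s8     s7   s8 
   s9     s8   s9 
   s10    s9  s10 
(> = start, * = accepting)

start=s0; accept=s4,s8; s0-p->s1; s0-q->s2; s1-p->s3; s1-q->s4; s2-p->s4; s2-q->s5; s3-p->s6; s3-q->s7; s4-p->s7; s4-q->s8; s5-p->s8; s5-q->s9; s6-p->s10; s6-q->s6; s7-p->s6; s7-q->s7; s8-p->s7; s8-q->s8; s9-p->s8; s9-q->s9; s10-p->s9; s10-q->s10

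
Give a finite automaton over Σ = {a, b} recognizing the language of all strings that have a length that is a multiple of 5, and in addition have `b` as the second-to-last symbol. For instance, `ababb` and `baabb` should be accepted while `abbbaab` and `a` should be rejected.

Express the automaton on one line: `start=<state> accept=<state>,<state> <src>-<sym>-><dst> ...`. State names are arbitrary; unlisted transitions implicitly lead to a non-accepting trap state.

start=s0 accept=s6 s0-a->s1 s0-b->s1 s1-a->s2 s1-b->s2 s2-a->s3 s2-b->s3 s3-a->s4 s3-b->s5 s4-a->s0 s4-b->s0 s5-a->s6 s5-b->s6 s6-a->s1 s6-b->s1

Build one automaton per condition and run them in lockstep. The first has 5 states tracking the input length modulo 5; the second has 7 states tracking the last 2 symbols read. A product state is a pair (one from each), accepting exactly when both do. Equivalent product states are then merged.
With 7 states:
        a   b  
>  s0   s1  s1 
   s1   s2  s2 
   s2   s3  s3 
   s3   s4  s5 
   s4   s0  s0 
   s5   s6  s6 
 * s6   s1  s1 
(> = start, * = accepting)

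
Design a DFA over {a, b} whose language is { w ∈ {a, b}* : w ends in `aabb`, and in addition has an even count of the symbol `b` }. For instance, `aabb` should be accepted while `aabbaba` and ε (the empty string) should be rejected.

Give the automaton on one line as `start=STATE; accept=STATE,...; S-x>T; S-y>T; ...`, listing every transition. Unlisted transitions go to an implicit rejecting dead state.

Build one automaton per condition and run them in lockstep. The first has 5 states tracking how much of the suffix `aabb` has currently been matched; the second has 2 states tracking the count of `b`s modulo 2. A product state is a pair (one from each), accepting exactly when both do.
10 states suffice.
        a   b  
>  s0   s1  s2 
   s1   s3  s2 
   s2   s4  s0 
   s3   s3  s5 
   s4   s6  s0 
   s5   s4  s7 
   s6   s6  s8 
 * s7   s1  s2 
   s8   s1  s9 
   s9   s4  s0 
(> = start, * = accepting)

start=s0; accept=s7; s0-a>s1; s0-b>s2; s1-a>s3; s1-b>s2; s2-a>s4; s2-b>s0; s3-a>s3; s3-b>s5; s4-a>s6; s4-b>s0; s5-a>s4; s5-b>s7; s6-a>s6; s6-b>s8; s7-a>s1; s7-b>s2; s8-a>s1; s8-b>s9; s9-a>s4; s9-b>s0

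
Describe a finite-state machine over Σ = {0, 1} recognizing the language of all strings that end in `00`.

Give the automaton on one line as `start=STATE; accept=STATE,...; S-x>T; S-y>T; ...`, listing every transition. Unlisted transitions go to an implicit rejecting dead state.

start=S0; accept=S2; S0-0>S1; S0-1>S0; S1-0>S2; S1-1>S0; S2-0>S2; S2-1>S0

Let each state record the length of the longest suffix of the input read so far that is also a prefix of `00`. S1 means the last symbol is `0`; S2 means the last 2 symbols are `00`. Accept only at S2, where the string currently ends in `00`.
A 3-state machine:
        0   1  
>  S0   S1  S0 
   S1   S2  S0 
 * S2   S2  S0 
(> = start, * = accepting)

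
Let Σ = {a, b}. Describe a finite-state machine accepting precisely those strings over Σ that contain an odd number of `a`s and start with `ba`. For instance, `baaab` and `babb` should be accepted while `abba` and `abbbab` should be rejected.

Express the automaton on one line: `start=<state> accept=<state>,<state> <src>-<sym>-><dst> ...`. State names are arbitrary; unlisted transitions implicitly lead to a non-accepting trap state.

Run two small machines in parallel and take their product. The first has 2 states tracking the count of `a`s modulo 2; the second has 4 states tracking whether the input so far still matches the prefix `ba`. A product state is a pair (one from each), accepting exactly when both do.
With 6 states:
        a   b  
>  s0   s1  s2 
   s1   s3  s1 
   s2   s4  s3 
   s3   s1  s3 
 * s4   s5  s4 
   s5   s4  s5 
(> = start, * = accepting)

start=s0 accept=s4 s0-a->s1 s0-b->s2 s1-a->s3 s1-b->s1 s2-a->s4 s2-b->s3 s3-a->s1 s3-b->s3 s4-a->s5 s4-b->s4 s5-a->s4 s5-b->s5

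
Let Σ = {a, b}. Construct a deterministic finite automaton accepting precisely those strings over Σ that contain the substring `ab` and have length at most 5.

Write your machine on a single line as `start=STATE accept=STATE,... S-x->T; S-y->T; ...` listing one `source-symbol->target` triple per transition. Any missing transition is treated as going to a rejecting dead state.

Run two small machines in parallel and take their product. One (3 states) tracks whether and how much of `ab` has been seen; the other (7 states) tracks the input length, saturating at 6. Each combined state is a pair, one component from each; accept when both components accept.
          a    b  
>  q0     q1   q2 
   q1     q3   q4 
   q2     q3   q5 
   q3     q6   q7 
 * q4     q7   q7 
   q5     q6   q8 
   q6     q9  q10 
 * q7    q10  q10 
   q8     q9  q11 
   q9    q12  q13 
 * q10   q13  q13 
   q11   q12  q14 
   q12   q15  q16 
 * q13   q16  q16 
   q14   q15  q17 
   q15   q15  q16 
   q16   q16  q16 
   q17   q15  q17 
(> = start, * = accepting)

start=q0; accept=q4,q7,q10,q13; q0-a->q1; q0-b->q2; q1-a->q3; q1-b->q4; q2-a->q3; q2-b->q5; q3-a->q6; q3-b->q7; q4-a->q7; q4-b->q7; q5-a->q6; q5-b->q8; q6-a->q9; q6-b->q10; q7-a->q10; q7-b->q10; q8-a->q9; q8-b->q11; q9-a->q12; q9-b->q13; q10-a->q13; q10-b->q13; q11-a->q12; q11-b->q14; q12-a->q15; q12-b->q16; q13-a->q16; q13-b->q16; q14-a->q15; q14-b->q17; q15-a->q15; q15-b->q16; q16-a->q16; q16-b->q16; q17-a->q15; q17-b->q17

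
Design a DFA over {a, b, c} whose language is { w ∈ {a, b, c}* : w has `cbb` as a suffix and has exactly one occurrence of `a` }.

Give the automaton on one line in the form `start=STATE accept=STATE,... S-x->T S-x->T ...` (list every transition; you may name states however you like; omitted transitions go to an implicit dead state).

Run two small machines in parallel and take their product. The first has 4 states tracking how much of the suffix `cbb` has currently been matched; the second has 3 states tracking the count of `a`s, saturating at 2. A product state is a pair (one from each), accepting exactly when both do.
With 12 states:
          a    b    c  
>  s0     s1   s0   s2 
   s1     s3   s1   s4 
   s2     s1   s5   s2 
   s3     s3   s3   s6 
   s4     s3   s7   s4 
   s5     s1   s8   s2 
   s6     s3   s9   s6 
   s7     s3  s10   s4 
   s8     s1   s0   s2 
   s9     s3  s11   s6 
 * s10    s3   s1   s4 
   s11    s3   s3   s6 
(> = start, * = accepting)

start=s0 accept=s10 s0-a->s1 s0-b->s0 s0-c->s2 s1-a->s3 s1-b->s1 s1-c->s4 s2-a->s1 s2-b->s5 s2-c->s2 s3-a->s3 s3-b->s3 s3-c->s6 s4-a->s3 s4-b->s7 s4-c->s4 s5-a->s1 s5-b->s8 s5-c->s2 s6-a->s3 s6-b->s9 s6-c->s6 s7-a->s3 s7-b->s10 s7-c->s4 s8-a->s1 s8-b->s0 s8-c->s2 s9-a->s3 s9-b->s11 s9-c->s6 s10-a->s3 s10-b->s1 s10-c->s4 s11-a->s3 s11-b->s3 s11-c->s6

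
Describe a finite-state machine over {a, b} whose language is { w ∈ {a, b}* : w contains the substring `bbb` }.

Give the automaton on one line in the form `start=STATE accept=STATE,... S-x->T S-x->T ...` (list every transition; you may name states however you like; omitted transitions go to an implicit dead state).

States q0..q2 record the length of the longest prefix of `bbb` that matches the current input suffix. Reaching q3 means `bbb` has been seen, and we stay there forever. Accept from q3.
        a   b  
>  q0   q0  q1 
   q1   q0  q2 
   q2   q0  q3 
 * q3   q3  q3 
(> = start, * = accepting)

start=q0 accept=q3 q0-a->q0 q0-b->q1 q1-a->q0 q1-b->q2 q2-a->q0 q2-b->q3 q3-a->q3 q3-b->q3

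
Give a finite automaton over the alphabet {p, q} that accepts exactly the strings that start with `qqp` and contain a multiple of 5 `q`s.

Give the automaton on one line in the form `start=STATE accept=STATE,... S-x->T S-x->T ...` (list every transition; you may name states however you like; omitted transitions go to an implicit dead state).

Run two small machines in parallel and take their product. The first has 5 states tracking whether the input so far still matches the prefix `qqp`; the second has 5 states tracking the count of `q`s modulo 5. A product state is a pair (one from each), accepting exactly when both do.
A 13-state machine:
       p  q 
>  A   B  C 
   B   B  D 
   C   D  E 
   D   D  F 
   E   G  H 
   F   F  H 
   G   G  I 
   H   H  J 
   I   I  K 
   J   J  B 
   K   K  L 
 * L   L  M 
   M   M  G 
(> = start, * = accepting)

start=A accept=L A-p->B A-q->C B-p->B B-q->D C-p->D C-q->E D-p->D D-q->F E-p->G E-q->H F-p->F F-q->H G-p->G G-q->I H-p->H H-q->J I-p->I I-q->K J-p->J J-q->B K-p->K K-q->L L-p->L L-q->M M-p->M M-q->G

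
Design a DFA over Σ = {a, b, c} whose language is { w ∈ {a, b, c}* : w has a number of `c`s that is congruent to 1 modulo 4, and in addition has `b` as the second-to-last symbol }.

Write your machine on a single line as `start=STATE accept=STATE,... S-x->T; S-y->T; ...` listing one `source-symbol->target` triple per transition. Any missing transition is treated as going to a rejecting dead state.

start=S0; accept=S3,S6; S0-a->S0; S0-b->S1; S0-c->S2; S1-a->S0; S1-b->S1; S1-c->S3; S2-a->S2; S2-b->S4; S2-c->S5; S3-a->S2; S3-b->S4; S3-c->S5; S4-a->S3; S4-b->S6; S4-c->S5; S5-a->S5; S5-b->S5; S5-c->S7; S6-a->S3; S6-b->S6; S6-c->S5; S7-a->S7; S7-b->S7; S7-c->S0

Build one automaton per condition and run them in lockstep. The first has 4 states tracking the count of `c`s modulo 4; the second has 13 states tracking the last 2 symbols read. A product state is a pair (one from each), accepting exactly when both do. After merging equivalent states the machine shrinks.
With 8 states:
        a   b   c  
>  S0   S0  S1  S2 
   S1   S0  S1  S3 
   S2   S2  S4  S5 
 * S3   S2  S4  S5 
   S4   S3  S6  S5 
   S5   S5  S5  S7 
 * S6   S3  S6  S5 
   S7   S7  S7  S0 
(> = start, * = accepting)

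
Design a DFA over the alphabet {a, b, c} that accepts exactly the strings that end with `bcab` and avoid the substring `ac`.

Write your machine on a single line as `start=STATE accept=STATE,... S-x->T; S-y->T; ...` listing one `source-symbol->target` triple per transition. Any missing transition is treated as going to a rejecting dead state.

Run two small machines in parallel and take their product. The first has 5 states tracking how much of the suffix `bcab` has currently been matched; the second has 3 states tracking partial matches of the forbidden pattern `ac`. A product state is a pair (one from each), accepting exactly when both do.
          a    b    c  
>  S0     S1   S2   S0 
   S1     S1   S2   S3 
   S2     S1   S2   S4 
   S3     S3   S5   S3 
   S4     S6   S2   S0 
   S5     S3   S5   S7 
   S6     S1   S8   S3 
   S7     S9   S5   S3 
 * S8     S1   S2   S4 
   S9     S3  S10   S3 
   S10    S3   S5   S7 
(> = start, * = accepting)

start=S0; accept=S8; S0-a->S1; S0-b->S2; S0-c->S0; S1-a->S1; S1-b->S2; S1-c->S3; S2-a->S1; S2-b->S2; S2-c->S4; S3-a->S3; S3-b->S5; S3-c->S3; S4-a->S6; S4-b->S2; S4-c->S0; S5-a->S3; S5-b->S5; S5-c->S7; S6-a->S1; S6-b->S8; S6-c->S3; S7-a->S9; S7-b->S5; S7-c->S3; S8-a->S1; S8-b->S2; S8-c->S4; S9-a->S3; S9-b->S10; S9-c->S3; S10-a->S3; S10-b->S5; S10-c->S7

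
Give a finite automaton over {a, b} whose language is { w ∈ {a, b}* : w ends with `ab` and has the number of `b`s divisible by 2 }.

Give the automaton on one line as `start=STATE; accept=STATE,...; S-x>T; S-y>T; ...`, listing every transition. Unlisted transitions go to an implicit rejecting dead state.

start=q0; accept=q3; q0-a>q0; q0-b>q1; q1-a>q2; q1-b>q0; q2-a>q2; q2-b>q3; q3-a>q0; q3-b>q1

Build one automaton per condition and run them in lockstep. One (3 states) tracks how much of the suffix `ab` has currently been matched; the other (2 states) tracks the count of `b`s modulo 2. Each combined state is a pair, one component from each; accept when both components accept. Equivalent product states are then merged.
4 states suffice.
        a   b  
>  q0   q0  q1 
   q1   q2  q0 
   q2   q2  q3 
 * q3   q0  q1 
(> = start, * = accepting)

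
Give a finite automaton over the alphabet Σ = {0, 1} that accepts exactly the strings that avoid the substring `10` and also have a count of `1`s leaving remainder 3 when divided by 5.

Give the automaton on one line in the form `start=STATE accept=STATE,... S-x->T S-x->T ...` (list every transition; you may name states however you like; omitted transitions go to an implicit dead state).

Build one automaton per condition and run them in lockstep. One (3 states) tracks partial matches of the forbidden pattern `10`; the other (5 states) tracks the count of `1`s modulo 5. Each combined state is a pair, one component from each; accept when both components accept.
11 states suffice.
          0    1  
>  S0     S0   S1 
   S1     S2   S3 
   S2     S2   S4 
   S3     S4   S5 
   S4     S4   S6 
 * S5     S6   S7 
   S6     S6   S8 
   S7     S8   S9 
   S8     S8  S10 
   S9    S10   S1 
   S10   S10   S2 
(> = start, * = accepting)

start=S0 accept=S5 S0-0->S0 S0-1->S1 S1-0->S2 S1-1->S3 S2-0->S2 S2-1->S4 S3-0->S4 S3-1->S5 S4-0->S4 S4-1->S6 S5-0->S6 S5-1->S7 S6-0->S6 S6-1->S8 S7-0->S8 S7-1->S9 S8-0->S8 S8-1->S10 S9-0->S10 S9-1->S1 S10-0->S10 S10-1->S2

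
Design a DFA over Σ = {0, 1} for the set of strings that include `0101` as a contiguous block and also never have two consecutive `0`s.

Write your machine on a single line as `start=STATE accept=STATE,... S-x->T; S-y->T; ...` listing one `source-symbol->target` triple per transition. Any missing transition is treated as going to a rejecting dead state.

start=A; accept=I,K; A-0->B; A-1->A; B-0->C; B-1->D; C-0->C; C-1->E; D-0->F; D-1->A; E-0->G; E-1->H; F-0->C; F-1->I; G-0->C; G-1->J; H-0->C; H-1->H; I-0->K; I-1->I; J-0->J; J-1->J; K-0->J; K-1->I

Build one automaton per condition and run them in lockstep. The first has 5 states tracking whether and how much of `0101` has been seen; the second has 3 states tracking partial matches of the forbidden pattern `00`. A product state is a pair (one from each), accepting exactly when both do.
With 11 states:
       0  1 
>  A   B  A 
   B   C  D 
   C   C  E 
   D   F  A 
   E   G  H 
   F   C  I 
   G   C  J 
   H   C  H 
 * I   K  I 
   J   J  J 
 * K   J  I 
(> = start, * = accepting)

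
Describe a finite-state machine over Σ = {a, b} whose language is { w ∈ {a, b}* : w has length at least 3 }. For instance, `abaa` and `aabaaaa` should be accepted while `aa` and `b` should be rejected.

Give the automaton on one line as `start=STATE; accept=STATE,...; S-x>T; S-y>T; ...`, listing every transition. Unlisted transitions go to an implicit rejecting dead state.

start=q0; accept=q3,q4; q0-a>q1; q0-b>q1; q1-a>q2; q1-b>q2; q2-a>q3; q2-b>q3; q3-a>q4; q3-b>q4; q4-a>q4; q4-b>q4

We only need to distinguish lengths 0, 1, …, 3, and '>3'. Chain q0 → q1 → q2 → q3 → q4 on every symbol, with q4 looping. Accepting states: {q3, q4}.
5 states suffice.
        a   b  
>  q0   q1  q1 
   q1   q2  q2 
   q2   q3  q3 
 * q3   q4  q4 
 * q4   q4  q4 
(> = start, * = accepting)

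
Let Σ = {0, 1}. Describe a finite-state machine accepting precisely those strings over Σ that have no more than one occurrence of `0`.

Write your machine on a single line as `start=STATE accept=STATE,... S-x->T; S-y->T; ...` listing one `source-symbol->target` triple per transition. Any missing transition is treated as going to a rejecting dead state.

start=A; accept=A,B; A-0->B; A-1->A; B-0->C; B-1->B; C-0->C; C-1->C

Count `0`s, saturating at 2: state A means no `0` yet, B means one `0` seen, C means more than one. Each `0` increments (capped at C); other symbols loop. Accept from {A, B}.
       0  1 
>* A   B  A 
 * B   C  B 
   C   C  C 
(> = start, * = accepting)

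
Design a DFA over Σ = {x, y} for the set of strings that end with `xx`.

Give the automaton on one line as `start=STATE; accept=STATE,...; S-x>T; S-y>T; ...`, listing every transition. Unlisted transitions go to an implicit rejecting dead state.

start=S0; accept=S2; S0-x>S1; S0-y>S0; S1-x>S2; S1-y>S0; S2-x>S2; S2-y>S0

Let each state record the length of the longest suffix of the input read so far that is also a prefix of `xx`. S1 means the last symbol is `x`; S2 means the last 2 symbols are `xx`. Accept only at S2, where the string currently ends in `xx`.
A 3-state machine:
        x   y  
>  S0   S1  S0 
   S1   S2  S0 
 * S2   S2  S0 
(> = start, * = accepting)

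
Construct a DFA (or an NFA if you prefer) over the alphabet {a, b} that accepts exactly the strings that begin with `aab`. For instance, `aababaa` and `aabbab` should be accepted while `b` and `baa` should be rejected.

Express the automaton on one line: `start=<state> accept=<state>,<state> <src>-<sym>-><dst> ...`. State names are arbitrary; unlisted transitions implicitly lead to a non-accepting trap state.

start=S0 accept=S3 S0-a->S1 S0-b->S4 S1-a->S2 S1-b->S4 S2-a->S4 S2-b->S3 S3-a->S3 S3-b->S3 S4-a->S4 S4-b->S4

Check the first 3 symbols one by one: S0 through S2 record how many have matched `aab` so far; any wrong symbol goes to the dead state S4. After all 3 match we enter the accepting sink S3.
        a   b  
>  S0   S1  S4 
   S1   S2  S4 
   S2   S4  S3 
 * S3   S3  S3 
   S4   S4  S4 
(> = start, * = accepting)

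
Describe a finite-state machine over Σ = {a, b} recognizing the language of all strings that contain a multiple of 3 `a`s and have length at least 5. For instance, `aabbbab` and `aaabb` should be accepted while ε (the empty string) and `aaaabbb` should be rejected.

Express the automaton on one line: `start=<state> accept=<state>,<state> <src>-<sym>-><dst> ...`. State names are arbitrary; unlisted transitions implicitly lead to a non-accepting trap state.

Run two small machines in parallel and take their product. One (3 states) tracks the count of `a`s modulo 3; the other (7 states) tracks the input length, saturating at 6. Each combined state is a pair, one component from each; accept when both components accept. Minimizing collapses redundant product states.
          a    b  
>  q0     q1   q2 
   q1     q3   q4 
   q2     q4   q5 
   q3     q6   q7 
   q4     q7   q8 
   q5     q8   q6 
   q6     q8   q9 
   q7     q9  q10 
   q8    q10   q8 
   q9     q8  q11 
   q10   q11  q10 
 * q11    q8  q11 
(> = start, * = accepting)

start=q0 accept=q11 q0-a->q1 q0-b->q2 q1-a->q3 q1-b->q4 q2-a->q4 q2-b->q5 q3-a->q6 q3-b->q7 q4-a->q7 q4-b->q8 q5-a->q8 q5-b->q6 q6-a->q8 q6-b->q9 q7-a->q9 q7-b->q10 q8-a->q10 q8-b->q8 q9-a->q8 q9-b->q11 q10-a->q11 q10-b->q10 q11-a->q8 q11-b->q11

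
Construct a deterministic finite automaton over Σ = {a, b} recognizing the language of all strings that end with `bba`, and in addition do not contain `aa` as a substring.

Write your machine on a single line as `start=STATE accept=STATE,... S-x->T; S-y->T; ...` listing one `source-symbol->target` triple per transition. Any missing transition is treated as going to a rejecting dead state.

Run two small machines in parallel and take their product. The first has 4 states tracking how much of the suffix `bba` has currently been matched; the second has 3 states tracking partial matches of the forbidden pattern `aa`. A product state is a pair (one from each), accepting exactly when both do. After merging equivalent states the machine shrinks.
        a   b  
>  q0   q1  q2 
   q1   q3  q2 
   q2   q1  q4 
   q3   q3  q3 
   q4   q5  q4 
 * q5   q3  q2 
(> = start, * = accepting)

start=q0; accept=q5; q0-a->q1; q0-b->q2; q1-a->q3; q1-b->q2; q2-a->q1; q2-b->q4; q3-a->q3; q3-b->q3; q4-a->q5; q4-b->q4; q5-a->q3; q5-b->q2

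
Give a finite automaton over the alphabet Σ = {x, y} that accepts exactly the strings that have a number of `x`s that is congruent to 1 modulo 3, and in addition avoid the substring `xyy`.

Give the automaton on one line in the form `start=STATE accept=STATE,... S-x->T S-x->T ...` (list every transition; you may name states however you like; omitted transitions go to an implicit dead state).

start=s0 accept=s1,s3 s0-x->s1 s0-y->s0 s1-x->s2 s1-y->s3 s2-x->s4 s2-y->s5 s3-x->s2 s3-y->s6 s4-x->s1 s4-y->s7 s5-x->s4 s5-y->s8 s6-x->s8 s6-y->s6 s7-x->s1 s7-y->s9 s8-x->s9 s8-y->s8 s9-x->s6 s9-y->s9

Handle the two conditions separately and then intersect. One (3 states) tracks the count of `x`s modulo 3; the other (4 states) tracks partial matches of the forbidden pattern `xyy`. Each combined state is a pair, one component from each; accept when both components accept.
        x   y  
>  s0   s1  s0 
 * s1   s2  s3 
   s2   s4  s5 
 * s3   s2  s6 
   s4   s1  s7 
   s5   s4  s8 
   s6   s8  s6 
   s7   s1  s9 
   s8   s9  s8 
   s9   s6  s9 
(> = start, * = accepting)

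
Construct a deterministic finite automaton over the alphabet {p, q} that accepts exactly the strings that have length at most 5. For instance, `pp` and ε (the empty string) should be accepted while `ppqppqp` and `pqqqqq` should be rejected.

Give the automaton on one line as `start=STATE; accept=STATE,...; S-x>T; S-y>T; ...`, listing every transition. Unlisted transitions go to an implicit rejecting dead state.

start=A; accept=A,B,C,D,E,F; A-p>B; A-q>B; B-p>C; B-q>C; C-p>D; C-q>D; D-p>E; D-q>E; E-p>F; E-q>F; F-p>G; F-q>G; G-p>G; G-q>G

We only need to distinguish lengths 0, 1, …, 5, and '>5'. Chain A → B → C → D → E → F → G on every symbol, with G looping. Accepting states: {A, B, C, D, E, F}.
A 7-state machine:
       p  q 
>* A   B  B 
 * B   C  C 
 * C   D  D 
 * D   E  E 
 * E   F  F 
 * F   G  G 
   G   G  G 
(> = start, * = accepting)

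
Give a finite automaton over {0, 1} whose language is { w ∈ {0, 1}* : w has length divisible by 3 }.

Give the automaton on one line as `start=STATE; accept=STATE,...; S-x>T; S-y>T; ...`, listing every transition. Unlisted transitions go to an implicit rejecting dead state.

start=q0; accept=q0; q0-0>q1; q0-1>q1; q1-0>q2; q1-1>q2; q2-0>q0; q2-1>q0

Only the length mod 3 matters, so use a 3-cycle: from any state, every input symbol moves to the next state, wrapping q2 back to q0. Mark q0 accepting.
With 3 states:
        0   1  
>* q0   q1  q1 
   q1   q2  q2 
   q2   q0  q0 
(> = start, * = accepting)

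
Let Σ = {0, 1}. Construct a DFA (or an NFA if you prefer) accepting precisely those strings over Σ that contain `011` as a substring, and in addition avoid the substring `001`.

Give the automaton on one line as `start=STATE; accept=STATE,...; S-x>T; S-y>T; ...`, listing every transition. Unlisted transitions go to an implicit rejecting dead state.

Build one automaton per condition and run them in lockstep. The first has 4 states tracking whether and how much of `011` has been seen; the second has 4 states tracking partial matches of the forbidden pattern `001`. A product state is a pair (one from each), accepting exactly when both do. After merging equivalent states the machine shrinks.
A 7-state machine:
        0   1  
>  q0   q1  q0 
   q1   q2  q3 
   q2   q2  q2 
   q3   q1  q4 
 * q4   q5  q4 
 * q5   q6  q4 
 * q6   q6  q2 
(> = start, * = accepting)

start=q0; accept=q4,q5,q6; q0-0>q1; q0-1>q0; q1-0>q2; q1-1>q3; q2-0>q2; q2-1>q2; q3-0>q1; q3-1>q4; q4-0>q5; q4-1>q4; q5-0>q6; q5-1>q4; q6-0>q6; q6-1>q2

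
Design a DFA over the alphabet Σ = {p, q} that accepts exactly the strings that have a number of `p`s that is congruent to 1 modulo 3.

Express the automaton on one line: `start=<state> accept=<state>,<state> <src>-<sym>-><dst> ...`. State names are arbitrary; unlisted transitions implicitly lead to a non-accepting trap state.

start=S0 accept=S1 S0-p->S1 S0-q->S0 S1-p->S2 S1-q->S1 S2-p->S0 S2-q->S2

Keep the running count of `p`s modulo 3: each `p` advances along the cycle S0 → S1 → S2 → S0 while other symbols loop. Accept at S1.
        p   q  
>  S0   S1  S0 
 * S1   S2  S1 
   S2   S0  S2 
(> = start, * = accepting)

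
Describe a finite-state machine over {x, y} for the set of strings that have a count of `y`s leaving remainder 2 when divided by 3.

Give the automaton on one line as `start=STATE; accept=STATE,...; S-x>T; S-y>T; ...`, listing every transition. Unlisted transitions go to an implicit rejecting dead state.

The only thing that matters is how many `y`s have appeared, reduced mod 3. Use one state per residue: q0 for 0, …, q2 for 2. Reading `y` moves to the next residue; anything else stays put. q2 is accepting.
A 3-state machine:
        x   y  
>  q0   q0  q1 
   q1   q1  q2 
 * q2   q2  q0 
(> = start, * = accepting)

start=q0; accept=q2; q0-x>q0; q0-y>q1; q1-x>q1; q1-y>q2; q2-x>q2; q2-y>q0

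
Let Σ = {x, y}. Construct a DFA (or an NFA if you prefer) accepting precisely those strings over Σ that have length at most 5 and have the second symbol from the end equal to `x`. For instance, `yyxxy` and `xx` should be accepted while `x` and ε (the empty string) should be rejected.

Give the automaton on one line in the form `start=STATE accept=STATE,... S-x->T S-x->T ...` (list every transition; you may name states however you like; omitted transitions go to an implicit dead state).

start=q0 accept=q3,q4,q7,q8,q11,q12,q15,q16 q0-x->q1 q0-y->q2 q1-x->q3 q1-y->q4 q2-x->q5 q2-y->q6 q3-x->q7 q3-y->q8 q4-x->q9 q4-y->q10 q5-x->q7 q5-y->q8 q6-x->q9 q6-y->q10 q7-x->q11 q7-y->q12 q8-x->q13 q8-y->q14 q9-x->q11 q9-y->q12 q10-x->q13 q10-y->q14 q11-x->q15 q11-y->q16 q12-x->q17 q12-y->q18 q13-x->q15 q13-y->q16 q14-x->q17 q14-y->q18 q15-x->q19 q15-y->q20 q16-x->q21 q16-y->q22 q17-x->q19 q17-y->q20 q18-x->q21 q18-y->q22 q19-x->q19 q19-y->q20 q20-x->q21 q20-y->q22 q21-x->q19 q21-y->q20 q22-x->q21 q22-y->q22

Run two small machines in parallel and take their product. The first has 7 states tracking the input length, saturating at 6; the second has 7 states tracking the last 2 symbols read. A product state is a pair (one from each), accepting exactly when both do.
With 23 states:
          x    y  
>  q0     q1   q2 
   q1     q3   q4 
   q2     q5   q6 
 * q3     q7   q8 
 * q4     q9  q10 
   q5     q7   q8 
   q6     q9  q10 
 * q7    q11  q12 
 * q8    q13  q14 
   q9    q11  q12 
   q10   q13  q14 
 * q11   q15  q16 
 * q12   q17  q18 
   q13   q15  q16 
   q14   q17  q18 
 * q15   q19  q20 
 * q16   q21  q22 
   q17   q19  q20 
   q18   q21  q22 
   q19   q19  q20 
   q20   q21  q22 
   q21   q19  q20 
   q22   q21  q22 
(> = start, * = accepting)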